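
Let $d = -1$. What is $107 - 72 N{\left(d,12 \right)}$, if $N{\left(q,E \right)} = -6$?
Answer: $539$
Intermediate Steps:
$107 - 72 N{\left(d,12 \right)} = 107 - -432 = 107 + 432 = 539$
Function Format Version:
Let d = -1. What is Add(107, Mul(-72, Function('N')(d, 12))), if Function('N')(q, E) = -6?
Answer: 539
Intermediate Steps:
Add(107, Mul(-72, Function('N')(d, 12))) = Add(107, Mul(-72, -6)) = Add(107, 432) = 539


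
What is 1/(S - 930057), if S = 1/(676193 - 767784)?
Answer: -91591/85184850688 ≈ -1.0752e-6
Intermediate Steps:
S = -1/91591 (S = 1/(-91591) = -1/91591 ≈ -1.0918e-5)
1/(S - 930057) = 1/(-1/91591 - 930057) = 1/(-85184850688/91591) = -91591/85184850688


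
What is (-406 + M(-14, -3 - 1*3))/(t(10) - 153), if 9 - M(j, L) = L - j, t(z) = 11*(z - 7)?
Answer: 27/8 ≈ 3.3750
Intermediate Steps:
t(z) = -77 + 11*z (t(z) = 11*(-7 + z) = -77 + 11*z)
M(j, L) = 9 + j - L (M(j, L) = 9 - (L - j) = 9 + (j - L) = 9 + j - L)
(-406 + M(-14, -3 - 1*3))/(t(10) - 153) = (-406 + (9 - 14 - (-3 - 1*3)))/((-77 + 11*10) - 153) = (-406 + (9 - 14 - (-3 - 3)))/((-77 + 110) - 153) = (-406 + (9 - 14 - 1*(-6)))/(33 - 153) = (-406 + (9 - 14 + 6))/(-120) = (-406 + 1)*(-1/120) = -405*(-1/120) = 27/8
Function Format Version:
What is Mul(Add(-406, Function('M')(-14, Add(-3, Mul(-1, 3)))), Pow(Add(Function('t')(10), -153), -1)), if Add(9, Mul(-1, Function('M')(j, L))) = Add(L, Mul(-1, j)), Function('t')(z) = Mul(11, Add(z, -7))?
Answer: Rational(27, 8) ≈ 3.3750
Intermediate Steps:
Function('t')(z) = Add(-77, Mul(11, z)) (Function('t')(z) = Mul(11, Add(-7, z)) = Add(-77, Mul(11, z)))
Function('M')(j, L) = Add(9, j, Mul(-1, L)) (Function('M')(j, L) = Add(9, Mul(-1, Add(L, Mul(-1, j)))) = Add(9, Add(j, Mul(-1, L))) = Add(9, j, Mul(-1, L)))
Mul(Add(-406, Function('M')(-14, Add(-3, Mul(-1, 3)))), Pow(Add(Function('t')(10), -153), -1)) = Mul(Add(-406, Add(9, -14, Mul(-1, Add(-3, Mul(-1, 3))))), Pow(Add(Add(-77, Mul(11, 10)), -153), -1)) = Mul(Add(-406, Add(9, -14, Mul(-1, Add(-3, -3)))), Pow(Add(Add(-77, 110), -153), -1)) = Mul(Add(-406, Add(9, -14, Mul(-1, -6))), Pow(Add(33, -153), -1)) = Mul(Add(-406, Add(9, -14, 6)), Pow(-120, -1)) = Mul(Add(-406, 1), Rational(-1, 120)) = Mul(-405, Rational(-1, 120)) = Rational(27, 8)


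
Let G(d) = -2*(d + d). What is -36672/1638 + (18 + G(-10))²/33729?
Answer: -68411092/3069339 ≈ -22.289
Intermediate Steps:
G(d) = -4*d
-36672/1638 + (18 + G(-10))²/33729 = -36672/1638 + (18 - 4*(-10))²/33729 = -36672*1/1638 + (18 + 40)²*(1/33729) = -6112/273 + 58²*(1/33729) = -6112/273 + 3364*(1/33729) = -6112/273 + 3364/33729 = -68411092/3069339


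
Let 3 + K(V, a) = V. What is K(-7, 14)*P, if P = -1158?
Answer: 11580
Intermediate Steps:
K(V, a) = -3 + V
K(-7, 14)*P = (-3 - 7)*(-1158) = -10*(-1158) = 11580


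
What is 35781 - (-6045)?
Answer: 41826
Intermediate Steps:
35781 - (-6045) = 35781 - 1*(-6045) = 35781 + 6045 = 41826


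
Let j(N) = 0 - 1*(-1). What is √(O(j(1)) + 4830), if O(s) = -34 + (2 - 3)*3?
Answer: √4793 ≈ 69.231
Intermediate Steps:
j(N) = 1 (j(N) = 0 + 1 = 1)
O(s) = -37 (O(s) = -34 - 1*3 = -34 - 3 = -37)
√(O(j(1)) + 4830) = √(-37 + 4830) = √4793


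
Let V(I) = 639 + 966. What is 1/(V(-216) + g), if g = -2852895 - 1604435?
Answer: -1/4455725 ≈ -2.2443e-7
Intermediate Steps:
V(I) = 1605
g = -4457330
1/(V(-216) + g) = 1/(1605 - 4457330) = 1/(-4455725) = -1/4455725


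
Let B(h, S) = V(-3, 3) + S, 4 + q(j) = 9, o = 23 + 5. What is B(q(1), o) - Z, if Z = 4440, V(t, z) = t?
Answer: -4415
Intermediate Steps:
o = 28
q(j) = 5 (q(j) = -4 + 9 = 5)
B(h, S) = -3 + S
B(q(1), o) - Z = (-3 + 28) - 1*4440 = 25 - 4440 = -4415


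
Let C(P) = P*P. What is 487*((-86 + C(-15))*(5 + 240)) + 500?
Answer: 16585285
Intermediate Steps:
C(P) = P**2
487*((-86 + C(-15))*(5 + 240)) + 500 = 487*((-86 + (-15)**2)*(5 + 240)) + 500 = 487*((-86 + 225)*245) + 500 = 487*(139*245) + 500 = 487*34055 + 500 = 16584785 + 500 = 16585285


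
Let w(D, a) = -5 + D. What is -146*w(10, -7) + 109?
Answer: -621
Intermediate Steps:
-146*w(10, -7) + 109 = -146*(-5 + 10) + 109 = -146*5 + 109 = -730 + 109 = -621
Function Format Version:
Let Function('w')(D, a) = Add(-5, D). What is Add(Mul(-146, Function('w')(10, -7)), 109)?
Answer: -621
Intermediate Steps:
Add(Mul(-146, Function('w')(10, -7)), 109) = Add(Mul(-146, Add(-5, 10)), 109) = Add(Mul(-146, 5), 109) = Add(-730, 109) = -621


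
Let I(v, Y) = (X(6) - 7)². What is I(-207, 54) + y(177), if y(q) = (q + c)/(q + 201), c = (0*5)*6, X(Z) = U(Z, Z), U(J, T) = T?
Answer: 185/126 ≈ 1.4683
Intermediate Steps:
X(Z) = Z
c = 0 (c = 0*6 = 0)
I(v, Y) = 1 (I(v, Y) = (6 - 7)² = (-1)² = 1)
y(q) = q/(201 + q) (y(q) = (q + 0)/(q + 201) = q/(201 + q))
I(-207, 54) + y(177) = 1 + 177/(201 + 177) = 1 + 177/378 = 1 + 177*(1/378) = 1 + 59/126 = 185/126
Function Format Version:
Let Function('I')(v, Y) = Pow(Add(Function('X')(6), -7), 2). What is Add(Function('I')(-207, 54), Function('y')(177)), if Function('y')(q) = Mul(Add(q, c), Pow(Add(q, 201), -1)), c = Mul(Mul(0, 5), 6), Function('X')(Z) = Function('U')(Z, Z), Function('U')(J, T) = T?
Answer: Rational(185, 126) ≈ 1.4683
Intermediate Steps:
Function('X')(Z) = Z
c = 0 (c = Mul(0, 6) = 0)
Function('I')(v, Y) = 1 (Function('I')(v, Y) = Pow(Add(6, -7), 2) = Pow(-1, 2) = 1)
Function('y')(q) = Mul(q, Pow(Add(201, q), -1)) (Function('y')(q) = Mul(Add(q, 0), Pow(Add(q, 201), -1)) = Mul(q, Pow(Add(201, q), -1)))
Add(Function('I')(-207, 54), Function('y')(177)) = Add(1, Mul(177, Pow(Add(201, 177), -1))) = Add(1, Mul(177, Pow(378, -1))) = Add(1, Mul(177, Rational(1, 378))) = Add(1, Rational(59, 126)) = Rational(185, 126)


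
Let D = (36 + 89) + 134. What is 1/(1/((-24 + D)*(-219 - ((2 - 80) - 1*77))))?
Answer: -15040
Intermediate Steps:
D = 259 (D = 125 + 134 = 259)
1/(1/((-24 + D)*(-219 - ((2 - 80) - 1*77)))) = 1/(1/((-24 + 259)*(-219 - ((2 - 80) - 1*77)))) = 1/(1/(235*(-219 - (-78 - 77)))) = 1/(1/(235*(-219 - 1*(-155)))) = 1/(1/(235*(-219 + 155))) = 1/(1/(235*(-64))) = 1/(1/(-15040)) = 1/(-1/15040) = -15040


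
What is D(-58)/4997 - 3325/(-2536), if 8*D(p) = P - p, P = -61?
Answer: 8307037/6336196 ≈ 1.3110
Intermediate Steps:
D(p) = -61/8 - p/8 (D(p) = (-61 - p)/8 = -61/8 - p/8)
D(-58)/4997 - 3325/(-2536) = (-61/8 - 1/8*(-58))/4997 - 3325/(-2536) = (-61/8 + 29/4)*(1/4997) - 3325*(-1/2536) = -3/8*1/4997 + 3325/2536 = -3/39976 + 3325/2536 = 8307037/6336196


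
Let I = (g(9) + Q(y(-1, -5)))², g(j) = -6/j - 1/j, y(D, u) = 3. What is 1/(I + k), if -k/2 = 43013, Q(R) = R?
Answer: -81/6967706 ≈ -1.1625e-5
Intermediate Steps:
k = -86026 (k = -2*43013 = -86026)
g(j) = -7/j
I = 400/81 (I = (-7/9 + 3)² = (20/9)² = 400/81 ≈ 4.9383)
1/(I + k) = 1/(400/81 - 86026) = 1/(-6967706/81) = -81/6967706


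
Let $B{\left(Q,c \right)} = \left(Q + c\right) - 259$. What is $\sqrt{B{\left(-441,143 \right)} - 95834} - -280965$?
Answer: $280965 + i \sqrt{96391} \approx 2.8097 \cdot 10^{5} + 310.47 i$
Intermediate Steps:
$B{\left(Q,c \right)} = -259 + Q + c$
$\sqrt{B{\left(-441,143 \right)} - 95834} - -280965 = \sqrt{\left(-259 - 441 + 143\right) - 95834} - -280965 = \sqrt{-557 - 95834} + 280965 = \sqrt{-96391} + 280965 = i \sqrt{96391} + 280965 = 280965 + i \sqrt{96391}$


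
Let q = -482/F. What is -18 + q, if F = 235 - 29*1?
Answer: -2095/103 ≈ -20.340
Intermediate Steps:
F = 206 (F = 235 - 29 = 206)
q = -241/103 (q = -482/206 = -482*1/206 = -241/103 ≈ -2.3398)
-18 + q = -18 - 241/103 = -2095/103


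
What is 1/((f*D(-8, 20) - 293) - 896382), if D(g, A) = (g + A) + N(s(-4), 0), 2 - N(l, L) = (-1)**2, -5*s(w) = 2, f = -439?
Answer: -1/902382 ≈ -1.1082e-6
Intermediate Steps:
s(w) = -2/5 (s(w) = -1/5*2 = -2/5)
N(l, L) = 1 (N(l, L) = 2 - 1*(-1)**2 = 2 - 1*1 = 2 - 1 = 1)
D(g, A) = 1 + A + g (D(g, A) = (g + A) + 1 = (A + g) + 1 = 1 + A + g)
1/((f*D(-8, 20) - 293) - 896382) = 1/((-439*(1 + 20 - 8) - 293) - 896382) = 1/((-439*13 - 293) - 896382) = 1/((-5707 - 293) - 896382) = 1/(-6000 - 896382) = 1/(-902382) = -1/902382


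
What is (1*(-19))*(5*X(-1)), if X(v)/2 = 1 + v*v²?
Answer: 0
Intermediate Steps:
X(v) = 2 + 2*v³ (X(v) = 2*(1 + v*v²) = 2*(1 + v³) = 2 + 2*v³)
(1*(-19))*(5*X(-1)) = (1*(-19))*(5*(2 + 2*(-1)³)) = -95*(2 + 2*(-1)) = -95*(2 - 2) = -95*0 = -19*0 = 0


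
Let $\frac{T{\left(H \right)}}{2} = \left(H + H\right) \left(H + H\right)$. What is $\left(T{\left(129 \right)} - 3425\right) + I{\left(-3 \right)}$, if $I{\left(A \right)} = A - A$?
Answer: $129703$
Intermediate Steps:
$I{\left(A \right)} = 0$
$T{\left(H \right)} = 8 H^{2}$ ($T{\left(H \right)} = 2 \left(H + H\right) \left(H + H\right) = 2 \cdot 2 H 2 H = 2 \cdot 4 H^{2} = 8 H^{2}$)
$\left(T{\left(129 \right)} - 3425\right) + I{\left(-3 \right)} = \left(8 \cdot 129^{2} - 3425\right) + 0 = \left(8 \cdot 16641 - 3425\right) + 0 = \left(133128 - 3425\right) + 0 = 129703 + 0 = 129703$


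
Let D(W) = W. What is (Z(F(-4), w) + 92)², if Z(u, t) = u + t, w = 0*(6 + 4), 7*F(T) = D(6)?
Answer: 422500/49 ≈ 8622.5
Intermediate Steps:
F(T) = 6/7 (F(T) = (⅐)*6 = 6/7)
w = 0 (w = 0*10 = 0)
Z(u, t) = t + u
(Z(F(-4), w) + 92)² = ((0 + 6/7) + 92)² = (6/7 + 92)² = (650/7)² = 422500/49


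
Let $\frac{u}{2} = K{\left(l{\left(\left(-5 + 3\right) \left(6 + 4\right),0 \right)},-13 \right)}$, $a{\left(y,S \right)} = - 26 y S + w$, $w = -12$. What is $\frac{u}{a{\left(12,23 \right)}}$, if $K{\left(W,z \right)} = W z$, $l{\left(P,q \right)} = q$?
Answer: $0$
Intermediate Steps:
$a{\left(y,S \right)} = -12 - 26 S y$ ($a{\left(y,S \right)} = - 26 y S - 12 = - 26 S y - 12 = -12 - 26 S y$)
$u = 0$ ($u = 2 \cdot 0 \left(-13\right) = 2 \cdot 0 = 0$)
$\frac{u}{a{\left(12,23 \right)}} = \frac{0}{-12 - 598 \cdot 12} = \frac{0}{-12 - 7176} = \frac{0}{-7188} = 0 \left(- \frac{1}{7188}\right) = 0$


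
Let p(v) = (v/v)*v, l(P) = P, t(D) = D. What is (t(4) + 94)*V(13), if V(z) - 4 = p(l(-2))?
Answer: 196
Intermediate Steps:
p(v) = v (p(v) = 1*v = v)
V(z) = 2 (V(z) = 4 - 2 = 2)
(t(4) + 94)*V(13) = (4 + 94)*2 = 98*2 = 196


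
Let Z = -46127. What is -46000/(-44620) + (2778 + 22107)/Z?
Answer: 2198855/4474319 ≈ 0.49144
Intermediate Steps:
-46000/(-44620) + (2778 + 22107)/Z = -46000/(-44620) + (2778 + 22107)/(-46127) = -46000*(-1/44620) + 24885*(-1/46127) = 100/97 - 24885/46127 = 2198855/4474319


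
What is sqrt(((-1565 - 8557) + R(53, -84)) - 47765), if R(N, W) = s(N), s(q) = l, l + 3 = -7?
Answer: 3*I*sqrt(6433) ≈ 240.62*I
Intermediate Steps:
l = -10 (l = -3 - 7 = -10)
s(q) = -10
R(N, W) = -10
sqrt(((-1565 - 8557) + R(53, -84)) - 47765) = sqrt(((-1565 - 8557) - 10) - 47765) = sqrt((-10122 - 10) - 47765) = sqrt(-10132 - 47765) = sqrt(-57897) = 3*I*sqrt(6433)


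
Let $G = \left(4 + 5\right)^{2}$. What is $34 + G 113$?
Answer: $9187$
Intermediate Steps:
$G = 81$ ($G = 9^{2} = 81$)
$34 + G 113 = 34 + 81 \cdot 113 = 34 + 9153 = 9187$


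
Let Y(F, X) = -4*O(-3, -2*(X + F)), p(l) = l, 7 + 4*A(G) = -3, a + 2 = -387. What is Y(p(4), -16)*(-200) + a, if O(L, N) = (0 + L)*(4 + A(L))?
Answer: -3989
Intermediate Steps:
a = -389 (a = -2 - 387 = -389)
A(G) = -5/2 (A(G) = -7/4 + (1/4)*(-3) = -7/4 - 3/4 = -5/2)
O(L, N) = 3*L/2 (O(L, N) = (0 + L)*(4 - 5/2) = L*(3/2) = 3*L/2)
Y(F, X) = 18 (Y(F, X) = -6*(-3) = -4*(-9/2) = 18)
Y(p(4), -16)*(-200) + a = 18*(-200) - 389 = -3600 - 389 = -3989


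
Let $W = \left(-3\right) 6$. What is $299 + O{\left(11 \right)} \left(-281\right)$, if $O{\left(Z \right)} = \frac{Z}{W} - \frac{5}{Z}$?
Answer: $\frac{118493}{198} \approx 598.45$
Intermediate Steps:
$W = -18$
$O{\left(Z \right)} = - \frac{5}{Z} - \frac{Z}{18}$ ($O{\left(Z \right)} = \frac{Z}{-18} - \frac{5}{Z} = Z \left(- \frac{1}{18}\right) - \frac{5}{Z} = - \frac{Z}{18} - \frac{5}{Z} = - \frac{5}{Z} - \frac{Z}{18}$)
$299 + O{\left(11 \right)} \left(-281\right) = 299 + \left(- \frac{5}{11} - \frac{11}{18}\right) \left(-281\right) = 299 - - \frac{59291}{198} = 299 + \frac{59291}{198} = \frac{118493}{198}$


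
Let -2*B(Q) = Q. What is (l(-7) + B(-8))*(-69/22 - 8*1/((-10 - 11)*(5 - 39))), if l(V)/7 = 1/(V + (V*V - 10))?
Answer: -1112445/83776 ≈ -13.279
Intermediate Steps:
B(Q) = -Q/2
l(V) = 7/(-10 + V + V²) (l(V) = 7/(V + (V*V - 10)) = 7/(V + (V² - 10)) = 7/(V + (-10 + V²)) = 7/(-10 + V + V²))
(l(-7) + B(-8))*(-69/22 - 8*1/((-10 - 11)*(5 - 39))) = (7/(-10 - 7 + (-7)²) - ½*(-8))*(-69/22 - 8*1/((-10 - 11)*(5 - 39))) = (7/(-10 - 7 + 49) + 4)*(-69*1/22 - 8/((-21*(-34)))) = (7/32 + 4)*(-69/22 - 8/714) = (7*(1/32) + 4)*(-69/22 - 8*1/714) = (7/32 + 4)*(-69/22 - 4/357) = (135/32)*(-24721/7854) = -1112445/83776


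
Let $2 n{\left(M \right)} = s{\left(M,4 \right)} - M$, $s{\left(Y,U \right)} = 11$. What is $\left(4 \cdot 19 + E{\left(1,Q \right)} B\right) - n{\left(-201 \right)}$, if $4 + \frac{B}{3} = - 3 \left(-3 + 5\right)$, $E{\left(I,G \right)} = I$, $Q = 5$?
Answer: $-60$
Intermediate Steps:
$n{\left(M \right)} = \frac{11}{2} - \frac{M}{2}$ ($n{\left(M \right)} = \frac{11 - M}{2} = \frac{11}{2} - \frac{M}{2}$)
$B = -30$ ($B = -12 + 3 \left(- 3 \left(-3 + 5\right)\right) = -12 + 3 \left(\left(-3\right) 2\right) = -12 + 3 \left(-6\right) = -12 - 18 = -30$)
$\left(4 \cdot 19 + E{\left(1,Q \right)} B\right) - n{\left(-201 \right)} = \left(4 \cdot 19 + 1 \left(-30\right)\right) - \left(\frac{11}{2} - - \frac{201}{2}\right) = \left(76 - 30\right) - \left(\frac{11}{2} + \frac{201}{2}\right) = 46 - 106 = -60$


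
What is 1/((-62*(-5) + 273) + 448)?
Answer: 1/1031 ≈ 0.00096993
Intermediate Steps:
1/((-62*(-5) + 273) + 448) = 1/((310 + 273) + 448) = 1/(583 + 448) = 1/1031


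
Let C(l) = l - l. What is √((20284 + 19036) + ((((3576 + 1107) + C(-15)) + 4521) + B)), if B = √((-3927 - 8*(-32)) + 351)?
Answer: √(48524 + 2*I*√830) ≈ 220.28 + 0.131*I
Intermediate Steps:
C(l) = 0
B = 2*I*√830 (B = √((-3927 - 1*(-256)) + 351) = √((-3927 + 256) + 351) = √(-3671 + 351) = √(-3320) = 2*I*√830 ≈ 57.619*I)
√((20284 + 19036) + ((((3576 + 1107) + C(-15)) + 4521) + B)) = √((20284 + 19036) + ((((3576 + 1107) + 0) + 4521) + 2*I*√830)) = √(39320 + (((4683 + 0) + 4521) + 2*I*√830)) = √(39320 + ((4683 + 4521) + 2*I*√830)) = √(39320 + (9204 + 2*I*√830)) = √(48524 + 2*I*√830)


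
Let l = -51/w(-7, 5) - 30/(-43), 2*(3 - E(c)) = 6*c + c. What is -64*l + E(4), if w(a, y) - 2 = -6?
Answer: -37481/43 ≈ -871.65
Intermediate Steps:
E(c) = 3 - 7*c/2 (E(c) = 3 - (6*c + c)/2 = 3 - 7*c/2)
w(a, y) = -4 (w(a, y) = 2 - 6 = -4)
l = 2313/172 (l = -51/(-4) - 30/(-43) = -51*(-¼) - 30*(-1/43) = 51/4 + 30/43 = 2313/172 ≈ 13.448)
-64*l + E(4) = -64*2313/172 + (3 - 7/2*4) = -37008/43 + (3 - 14) = -37008/43 - 11 = -37481/43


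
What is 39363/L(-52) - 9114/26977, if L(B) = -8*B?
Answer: 1058104227/11222432 ≈ 94.285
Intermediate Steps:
39363/L(-52) - 9114/26977 = 39363/((-8*(-52))) - 9114/26977 = 39363/416 - 9114*1/26977 = 39363*(1/416) - 9114/26977 = 39363/416 - 9114/26977 = 1058104227/11222432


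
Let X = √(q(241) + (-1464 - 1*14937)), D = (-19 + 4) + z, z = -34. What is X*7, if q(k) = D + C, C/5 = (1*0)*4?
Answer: 35*I*√658 ≈ 897.8*I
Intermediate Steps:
C = 0 (C = 5*((1*0)*4) = 5*(0*4) = 5*0 = 0)
D = -49 (D = (-19 + 4) - 34 = -15 - 34 = -49)
q(k) = -49 (q(k) = -49 + 0 = -49)
X = 5*I*√658 (X = √(-49 + (-1464 - 1*14937)) = √(-49 + (-1464 - 14937)) = √(-49 - 16401) = √(-16450) = 5*I*√658 ≈ 128.26*I)
X*7 = (5*I*√658)*7 = 35*I*√658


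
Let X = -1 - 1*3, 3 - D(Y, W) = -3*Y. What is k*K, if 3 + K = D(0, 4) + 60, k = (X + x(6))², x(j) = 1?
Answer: 540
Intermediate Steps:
D(Y, W) = 3 + 3*Y (D(Y, W) = 3 - (-3)*Y = 3 + 3*Y)
X = -4 (X = -1 - 3 = -4)
k = 9 (k = (-4 + 1)² = (-3)² = 9)
K = 60 (K = -3 + ((3 + 3*0) + 60) = -3 + ((3 + 0) + 60) = -3 + (3 + 60) = -3 + 63 = 60)
k*K = 9*60 = 540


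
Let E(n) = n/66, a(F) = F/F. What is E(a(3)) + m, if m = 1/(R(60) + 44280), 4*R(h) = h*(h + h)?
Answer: 7691/506880 ≈ 0.015173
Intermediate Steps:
R(h) = h**2/2 (R(h) = (h*(h + h))/4 = (h*(2*h))/4 = (2*h**2)/4 = h**2/2)
a(F) = 1
m = 1/46080 (m = 1/((1/2)*60**2 + 44280) = 1/((1/2)*3600 + 44280) = 1/(1800 + 44280) = 1/46080 ≈ 2.1701e-5)
E(n) = n/66 (E(n) = n*(1/66) = n/66)
E(a(3)) + m = (1/66)*1 + 1/46080 = 1/66 + 1/46080 = 7691/506880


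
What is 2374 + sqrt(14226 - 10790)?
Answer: 2374 + 2*sqrt(859) ≈ 2432.6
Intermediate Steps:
2374 + sqrt(14226 - 10790) = 2374 + sqrt(3436) = 2374 + 2*sqrt(859)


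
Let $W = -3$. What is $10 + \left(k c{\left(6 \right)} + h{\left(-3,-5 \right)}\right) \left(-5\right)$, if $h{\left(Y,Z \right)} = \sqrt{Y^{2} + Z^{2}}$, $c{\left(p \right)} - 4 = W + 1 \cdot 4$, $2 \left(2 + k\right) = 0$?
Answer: $60 - 5 \sqrt{34} \approx 30.845$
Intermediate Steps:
$k = -2$ ($k = -2 + \frac{1}{2} \cdot 0 = -2 + 0 = -2$)
$c{\left(p \right)} = 5$ ($c{\left(p \right)} = 4 + \left(-3 + 1 \cdot 4\right) = 4 + \left(-3 + 4\right) = 4 + 1 = 5$)
$10 + \left(k c{\left(6 \right)} + h{\left(-3,-5 \right)}\right) \left(-5\right) = 10 + \left(\left(-2\right) 5 + \sqrt{\left(-3\right)^{2} + \left(-5\right)^{2}}\right) \left(-5\right) = 10 + \left(-10 + \sqrt{9 + 25}\right) \left(-5\right) = 10 + \left(-10 + \sqrt{34}\right) \left(-5\right) = 10 + \left(50 - 5 \sqrt{34}\right) = 60 - 5 \sqrt{34}$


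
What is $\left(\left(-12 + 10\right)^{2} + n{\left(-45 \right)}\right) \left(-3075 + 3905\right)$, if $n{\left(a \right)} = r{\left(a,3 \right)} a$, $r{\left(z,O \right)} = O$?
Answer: $-108730$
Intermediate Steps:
$n{\left(a \right)} = 3 a$
$\left(\left(-12 + 10\right)^{2} + n{\left(-45 \right)}\right) \left(-3075 + 3905\right) = \left(\left(-12 + 10\right)^{2} + 3 \left(-45\right)\right) \left(-3075 + 3905\right) = \left(\left(-2\right)^{2} - 135\right) 830 = \left(4 - 135\right) 830 = \left(-131\right) 830 = -108730$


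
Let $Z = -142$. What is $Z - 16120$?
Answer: $-16262$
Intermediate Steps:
$Z - 16120 = -142 - 16120 = -16262$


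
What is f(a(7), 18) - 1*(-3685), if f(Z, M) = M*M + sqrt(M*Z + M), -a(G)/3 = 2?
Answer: 4009 + 3*I*sqrt(10) ≈ 4009.0 + 9.4868*I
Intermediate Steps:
a(G) = -6 (a(G) = -3*2 = -6)
f(Z, M) = M**2 + sqrt(M + M*Z)
f(a(7), 18) - 1*(-3685) = (18**2 + sqrt(18*(1 - 6))) - 1*(-3685) = (324 + sqrt(18*(-5))) + 3685 = (324 + sqrt(-90)) + 3685 = (324 + 3*I*sqrt(10)) + 3685 = 4009 + 3*I*sqrt(10)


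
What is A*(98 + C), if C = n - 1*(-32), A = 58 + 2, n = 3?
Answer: 7980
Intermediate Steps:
A = 60
C = 35 (C = 3 - 1*(-32) = 3 + 32 = 35)
A*(98 + C) = 60*(98 + 35) = 60*133 = 7980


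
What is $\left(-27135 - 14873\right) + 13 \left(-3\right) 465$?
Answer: $-60143$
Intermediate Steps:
$\left(-27135 - 14873\right) + 13 \left(-3\right) 465 = -42008 - 18135 = -60143$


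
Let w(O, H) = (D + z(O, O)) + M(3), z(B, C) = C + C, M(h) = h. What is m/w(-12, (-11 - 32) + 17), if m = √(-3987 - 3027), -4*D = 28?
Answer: -I*√7014/28 ≈ -2.9911*I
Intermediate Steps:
D = -7 (D = -¼*28 = -7)
z(B, C) = 2*C
m = I*√7014 (m = √(-7014) = I*√7014 ≈ 83.75*I)
w(O, H) = -4 + 2*O (w(O, H) = (-7 + 2*O) + 3 = -4 + 2*O)
m/w(-12, (-11 - 32) + 17) = (I*√7014)/(-4 + 2*(-12)) = (I*√7014)/(-4 - 24) = (I*√7014)/(-28) = (I*√7014)*(-1/28) = -I*√7014/28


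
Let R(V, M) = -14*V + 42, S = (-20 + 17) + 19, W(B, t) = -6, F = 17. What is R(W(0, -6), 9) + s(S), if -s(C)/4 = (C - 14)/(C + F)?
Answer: 4150/33 ≈ 125.76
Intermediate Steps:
S = 16 (S = -3 + 19 = 16)
R(V, M) = 42 - 14*V
s(C) = -4*(-14 + C)/(17 + C) (s(C) = -4*(C - 14)/(C + 17) = -4*(-14 + C)/(17 + C))
R(W(0, -6), 9) + s(S) = (42 - 14*(-6)) + 4*(14 - 1*16)/(17 + 16) = (42 + 84) + 4*(14 - 16)/33 = 126 + 4*(1/33)*(-2) = 126 - 8/33 = 4150/33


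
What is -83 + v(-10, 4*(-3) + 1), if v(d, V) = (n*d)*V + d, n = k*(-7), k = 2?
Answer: -1633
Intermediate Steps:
n = -14 (n = 2*(-7) = -14)
v(d, V) = d - 14*V*d (v(d, V) = (-14*d)*V + d = -14*V*d + d = d - 14*V*d)
-83 + v(-10, 4*(-3) + 1) = -83 - 10*(1 - 14*(4*(-3) + 1)) = -83 - 10*(1 - 14*(-12 + 1)) = -83 - 10*(1 - 14*(-11)) = -83 - 10*(1 + 154) = -83 - 10*155 = -83 - 1550 = -1633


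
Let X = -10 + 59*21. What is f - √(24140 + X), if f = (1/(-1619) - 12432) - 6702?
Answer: -30977947/1619 - √25369 ≈ -19293.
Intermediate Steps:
f = -30977947/1619 (f = (-1/1619 - 12432) - 6702 = -20127409/1619 - 6702 = -30977947/1619 ≈ -19134.)
X = 1229 (X = -10 + 1239 = 1229)
f - √(24140 + X) = -30977947/1619 - √(24140 + 1229) = -30977947/1619 - √25369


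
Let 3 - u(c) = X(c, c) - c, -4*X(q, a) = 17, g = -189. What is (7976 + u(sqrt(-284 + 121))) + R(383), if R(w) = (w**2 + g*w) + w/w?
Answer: 329145/4 + I*sqrt(163) ≈ 82286.0 + 12.767*I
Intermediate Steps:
X(q, a) = -17/4 (X(q, a) = -1/4*17 = -17/4)
R(w) = 1 + w**2 - 189*w (R(w) = (w**2 - 189*w) + w/w = (w**2 - 189*w) + 1 = 1 + w**2 - 189*w)
u(c) = 29/4 + c (u(c) = 3 - (-17/4 - c) = 3 + (17/4 + c) = 29/4 + c)
(7976 + u(sqrt(-284 + 121))) + R(383) = (7976 + (29/4 + sqrt(-284 + 121))) + (1 + 383**2 - 189*383) = (7976 + (29/4 + sqrt(-163))) + (1 + 146689 - 72387) = (7976 + (29/4 + I*sqrt(163))) + 74303 = (31933/4 + I*sqrt(163)) + 74303 = 329145/4 + I*sqrt(163)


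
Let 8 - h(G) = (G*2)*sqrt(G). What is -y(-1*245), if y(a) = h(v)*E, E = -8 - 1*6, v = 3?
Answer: 112 - 84*sqrt(3) ≈ -33.492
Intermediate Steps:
h(G) = 8 - 2*G**(3/2) (h(G) = 8 - G*2*sqrt(G) = 8 - 2*G*sqrt(G) = 8 - 2*G**(3/2))
E = -14 (E = -8 - 6 = -14)
y(a) = -112 + 84*sqrt(3) (y(a) = (8 - 6*sqrt(3))*(-14) = -112 + 84*sqrt(3))
-y(-1*245) = -(-112 + 84*sqrt(3)) = 112 - 84*sqrt(3)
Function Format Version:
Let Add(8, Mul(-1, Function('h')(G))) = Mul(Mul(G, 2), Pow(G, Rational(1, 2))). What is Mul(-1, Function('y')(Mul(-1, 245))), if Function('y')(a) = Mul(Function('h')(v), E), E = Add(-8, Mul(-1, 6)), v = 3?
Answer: Add(112, Mul(-84, Pow(3, Rational(1, 2)))) ≈ -33.492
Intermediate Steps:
Function('h')(G) = Add(8, Mul(-2, Pow(G, Rational(3, 2)))) (Function('h')(G) = Add(8, Mul(-1, Mul(Mul(G, 2), Pow(G, Rational(1, 2))))) = Add(8, Mul(-1, Mul(Mul(2, G), Pow(G, Rational(1, 2))))) = Add(8, Mul(-1, Mul(2, Pow(G, Rational(3, 2))))) = Add(8, Mul(-2, Pow(G, Rational(3, 2)))))
E = -14 (E = Add(-8, -6) = -14)
Function('y')(a) = Add(-112, Mul(84, Pow(3, Rational(1, 2)))) (Function('y')(a) = Mul(Add(8, Mul(-2, Pow(3, Rational(3, 2)))), -14) = Mul(Add(8, Mul(-2, Mul(3, Pow(3, Rational(1, 2))))), -14) = Mul(Add(8, Mul(-6, Pow(3, Rational(1, 2)))), -14) = Add(-112, Mul(84, Pow(3, Rational(1, 2)))))
Mul(-1, Function('y')(Mul(-1, 245))) = Mul(-1, Add(-112, Mul(84, Pow(3, Rational(1, 2))))) = Add(112, Mul(-84, Pow(3, Rational(1, 2))))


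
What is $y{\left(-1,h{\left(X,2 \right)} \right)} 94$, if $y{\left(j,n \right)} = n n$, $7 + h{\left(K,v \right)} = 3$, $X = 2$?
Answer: $1504$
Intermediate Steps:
$h{\left(K,v \right)} = -4$ ($h{\left(K,v \right)} = -7 + 3 = -4$)
$y{\left(j,n \right)} = n^{2}$
$y{\left(-1,h{\left(X,2 \right)} \right)} 94 = \left(-4\right)^{2} \cdot 94 = 16 \cdot 94 = 1504$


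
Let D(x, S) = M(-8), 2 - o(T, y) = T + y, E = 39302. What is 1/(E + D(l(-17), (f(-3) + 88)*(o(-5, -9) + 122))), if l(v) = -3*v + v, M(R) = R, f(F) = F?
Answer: 1/39294 ≈ 2.5449e-5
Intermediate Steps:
o(T, y) = 2 - T - y (o(T, y) = 2 - (T + y) = 2 + (-T - y) = 2 - T - y)
l(v) = -2*v
D(x, S) = -8
1/(E + D(l(-17), (f(-3) + 88)*(o(-5, -9) + 122))) = 1/(39302 - 8) = 1/39294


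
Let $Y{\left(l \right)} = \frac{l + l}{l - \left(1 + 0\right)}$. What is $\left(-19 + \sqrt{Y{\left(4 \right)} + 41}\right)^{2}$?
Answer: $\frac{\left(57 - \sqrt{393}\right)^{2}}{9} \approx 153.56$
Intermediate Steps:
$Y{\left(l \right)} = \frac{2 l}{-1 + l}$ ($Y{\left(l \right)} = \frac{2 l}{l - 1} = \frac{2 l}{-1 + l}$)
$\left(-19 + \sqrt{Y{\left(4 \right)} + 41}\right)^{2} = \left(-19 + \sqrt{2 \cdot 4 \frac{1}{-1 + 4} + 41}\right)^{2} = \left(-19 + \sqrt{2 \cdot 4 \cdot \frac{1}{3} + 41}\right)^{2} = \left(-19 + \sqrt{\frac{8}{3} + 41}\right)^{2} = \left(-19 + \sqrt{\frac{131}{3}}\right)^{2} = \left(-19 + \frac{\sqrt{393}}{3}\right)^{2}$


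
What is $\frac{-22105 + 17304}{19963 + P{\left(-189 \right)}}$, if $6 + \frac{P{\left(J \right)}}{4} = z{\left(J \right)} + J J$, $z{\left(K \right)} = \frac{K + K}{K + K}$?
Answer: $- \frac{4801}{162827} \approx -0.029485$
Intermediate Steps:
$z{\left(K \right)} = 1$ ($z{\left(K \right)} = \frac{2 K}{2 K} = 2 K \frac{1}{2 K} = 1$)
$P{\left(J \right)} = -20 + 4 J^{2}$ ($P{\left(J \right)} = -24 + 4 \left(1 + J J\right) = -24 + 4 \left(1 + J^{2}\right) = -24 + \left(4 + 4 J^{2}\right) = -20 + 4 J^{2}$)
$\frac{-22105 + 17304}{19963 + P{\left(-189 \right)}} = \frac{-22105 + 17304}{19963 - \left(20 - 4 \left(-189\right)^{2}\right)} = - \frac{4801}{19963 + \left(-20 + 4 \cdot 35721\right)} = - \frac{4801}{19963 + \left(-20 + 142884\right)} = - \frac{4801}{19963 + 142864} = - \frac{4801}{162827}$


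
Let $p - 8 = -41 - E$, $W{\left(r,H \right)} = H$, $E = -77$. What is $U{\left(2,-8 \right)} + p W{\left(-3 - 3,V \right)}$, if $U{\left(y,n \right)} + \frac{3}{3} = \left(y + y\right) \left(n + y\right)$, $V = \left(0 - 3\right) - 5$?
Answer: $-377$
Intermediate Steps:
$V = -8$ ($V = -3 - 5 = -8$)
$U{\left(y,n \right)} = -1 + 2 y \left(n + y\right)$ ($U{\left(y,n \right)} = -1 + \left(y + y\right) \left(n + y\right) = -1 + 2 y \left(n + y\right)$)
$p = 44$ ($p = 8 - -36 = 8 + \left(-41 + 77\right) = 8 + 36 = 44$)
$U{\left(2,-8 \right)} + p W{\left(-3 - 3,V \right)} = \left(-1 + 2 \cdot 2^{2} + 2 \left(-8\right) 2\right) + 44 \left(-8\right) = \left(-1 + 2 \cdot 4 - 32\right) - 352 = \left(-1 + 8 - 32\right) - 352 = -25 - 352 = -377$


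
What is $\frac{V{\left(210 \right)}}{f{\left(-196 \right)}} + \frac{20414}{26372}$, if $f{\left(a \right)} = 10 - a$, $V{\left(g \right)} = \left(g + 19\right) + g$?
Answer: $\frac{1972824}{679079} \approx 2.9051$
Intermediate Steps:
$V{\left(g \right)} = 19 + 2 g$ ($V{\left(g \right)} = \left(19 + g\right) + g = 19 + 2 g$)
$\frac{V{\left(210 \right)}}{f{\left(-196 \right)}} + \frac{20414}{26372} = \frac{19 + 2 \cdot 210}{10 - -196} + \frac{20414}{26372} = \frac{19 + 420}{10 + 196} + 20414 \cdot \frac{1}{26372} = \frac{439}{206} + \frac{10207}{13186} = \frac{1972824}{679079}$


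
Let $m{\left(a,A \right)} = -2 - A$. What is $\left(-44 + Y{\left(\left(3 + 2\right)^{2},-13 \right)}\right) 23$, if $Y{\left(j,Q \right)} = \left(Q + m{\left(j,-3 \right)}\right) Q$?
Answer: $2576$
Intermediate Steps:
$Y{\left(j,Q \right)} = Q \left(1 + Q\right)$ ($Y{\left(j,Q \right)} = \left(Q - -1\right) Q = \left(Q + \left(-2 + 3\right)\right) Q = \left(Q + 1\right) Q = \left(1 + Q\right) Q = Q \left(1 + Q\right)$)
$\left(-44 + Y{\left(\left(3 + 2\right)^{2},-13 \right)}\right) 23 = \left(-44 - 13 \left(1 - 13\right)\right) 23 = \left(-44 - -156\right) 23 = \left(-44 + 156\right) 23 = 112 \cdot 23 = 2576$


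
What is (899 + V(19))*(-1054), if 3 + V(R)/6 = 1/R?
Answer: -17649230/19 ≈ -9.2891e+5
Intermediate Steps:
V(R) = -18 + 6/R
(899 + V(19))*(-1054) = (899 + (-18 + 6/19))*(-1054) = (899 - 336/19)*(-1054) = (16745/19)*(-1054) = -17649230/19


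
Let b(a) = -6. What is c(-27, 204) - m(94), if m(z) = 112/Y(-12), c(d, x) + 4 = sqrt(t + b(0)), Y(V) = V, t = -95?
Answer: 16/3 + I*sqrt(101) ≈ 5.3333 + 10.05*I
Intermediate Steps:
c(d, x) = -4 + I*sqrt(101) (c(d, x) = -4 + sqrt(-95 - 6) = -4 + sqrt(-101) = -4 + I*sqrt(101))
m(z) = -28/3 (m(z) = 112/(-12) = 112*(-1/12) = -28/3)
c(-27, 204) - m(94) = (-4 + I*sqrt(101)) - 1*(-28/3) = (-4 + I*sqrt(101)) + 28/3 = 16/3 + I*sqrt(101)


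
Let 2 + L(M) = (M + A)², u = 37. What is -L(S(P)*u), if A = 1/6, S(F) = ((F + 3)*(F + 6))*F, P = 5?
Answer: -9541577689/36 ≈ -2.6504e+8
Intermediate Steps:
S(F) = F*(3 + F)*(6 + F) (S(F) = ((3 + F)*(6 + F))*F = F*(3 + F)*(6 + F))
A = ⅙ ≈ 0.16667
L(M) = -2 + (⅙ + M)² (L(M) = -2 + (M + ⅙)² = -2 + (⅙ + M)²)
-L(S(P)*u) = -(-2 + (1 + 6*((5*(18 + 5² + 9*5))*37))²/36) = -(-2 + (1 + 6*((5*(18 + 25 + 45))*37))²/36) = -(-2 + (1 + 6*((5*88)*37))²/36) = -(-2 + (1 + 6*(440*37))²/36) = -(-2 + (1 + 6*16280)²/36) = -(-2 + (1 + 97680)²/36) = -(-2 + (1/36)*97681²) = -(-2 + (1/36)*9541577761) = -(-2 + 9541577761/36) = -1*9541577689/36 = -9541577689/36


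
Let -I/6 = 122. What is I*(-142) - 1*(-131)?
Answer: 104075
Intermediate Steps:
I = -732 (I = -6*122 = -732)
I*(-142) - 1*(-131) = -732*(-142) - 1*(-131) = 103944 + 131 = 104075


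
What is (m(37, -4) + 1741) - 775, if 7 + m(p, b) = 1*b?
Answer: 955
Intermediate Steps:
m(p, b) = -7 + b (m(p, b) = -7 + 1*b = -7 + b)
(m(37, -4) + 1741) - 775 = ((-7 - 4) + 1741) - 775 = (-11 + 1741) - 775 = 1730 - 775 = 955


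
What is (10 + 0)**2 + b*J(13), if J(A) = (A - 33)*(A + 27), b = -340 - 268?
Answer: 486500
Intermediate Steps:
b = -608
J(A) = (-33 + A)*(27 + A)
(10 + 0)**2 + b*J(13) = (10 + 0)**2 - 608*(-891 + 13**2 - 6*13) = 10**2 - 608*(-891 + 169 - 78) = 100 - 608*(-800) = 100 + 486400 = 486500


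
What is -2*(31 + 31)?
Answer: -124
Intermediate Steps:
-2*(31 + 31) = -2*62 = -124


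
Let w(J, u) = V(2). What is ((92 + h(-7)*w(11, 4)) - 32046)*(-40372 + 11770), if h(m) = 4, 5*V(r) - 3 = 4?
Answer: 4568940684/5 ≈ 9.1379e+8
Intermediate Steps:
V(r) = 7/5 (V(r) = ⅗ + (⅕)*4 = ⅗ + ⅘ = 7/5)
w(J, u) = 7/5
((92 + h(-7)*w(11, 4)) - 32046)*(-40372 + 11770) = ((92 + 4*(7/5)) - 32046)*(-40372 + 11770) = ((92 + 28/5) - 32046)*(-28602) = (488/5 - 32046)*(-28602) = -159742/5*(-28602) = 4568940684/5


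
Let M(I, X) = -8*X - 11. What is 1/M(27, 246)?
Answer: -1/1979 ≈ -0.00050531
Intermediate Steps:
M(I, X) = -11 - 8*X
1/M(27, 246) = 1/(-11 - 8*246) = 1/(-11 - 1968) = 1/(-1979) = -1/1979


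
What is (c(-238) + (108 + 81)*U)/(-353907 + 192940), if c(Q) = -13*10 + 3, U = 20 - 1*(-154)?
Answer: -32759/160967 ≈ -0.20351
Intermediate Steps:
U = 174 (U = 20 + 154 = 174)
c(Q) = -127 (c(Q) = -130 + 3 = -127)
(c(-238) + (108 + 81)*U)/(-353907 + 192940) = (-127 + (108 + 81)*174)/(-353907 + 192940) = (-127 + 189*174)/(-160967) = (-127 + 32886)*(-1/160967) = 32759*(-1/160967) = -32759/160967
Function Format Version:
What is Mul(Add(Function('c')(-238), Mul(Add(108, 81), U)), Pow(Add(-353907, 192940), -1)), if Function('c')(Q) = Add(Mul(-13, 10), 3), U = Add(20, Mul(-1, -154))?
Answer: Rational(-32759, 160967) ≈ -0.20351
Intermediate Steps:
U = 174 (U = Add(20, 154) = 174)
Function('c')(Q) = -127 (Function('c')(Q) = Add(-130, 3) = -127)
Mul(Add(Function('c')(-238), Mul(Add(108, 81), U)), Pow(Add(-353907, 192940), -1)) = Mul(Add(-127, Mul(Add(108, 81), 174)), Pow(Add(-353907, 192940), -1)) = Mul(Add(-127, Mul(189, 174)), Pow(-160967, -1)) = Mul(Add(-127, 32886), Rational(-1, 160967)) = Mul(32759, Rational(-1, 160967)) = Rational(-32759, 160967)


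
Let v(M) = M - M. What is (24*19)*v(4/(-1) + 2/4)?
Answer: 0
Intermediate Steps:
v(M) = 0
(24*19)*v(4/(-1) + 2/4) = (24*19)*0 = 456*0 = 0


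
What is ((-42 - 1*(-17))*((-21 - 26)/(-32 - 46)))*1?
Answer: -1175/78 ≈ -15.064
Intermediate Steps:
((-42 - 1*(-17))*((-21 - 26)/(-32 - 46)))*1 = ((-42 + 17)*(-47/(-78)))*1 = -(-1175)*(-1)/78*1 = -25*47/78*1 = -1175/78*1 = -1175/78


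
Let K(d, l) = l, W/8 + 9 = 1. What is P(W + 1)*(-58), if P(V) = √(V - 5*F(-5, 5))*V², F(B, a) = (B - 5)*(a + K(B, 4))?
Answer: -690606*√43 ≈ -4.5286e+6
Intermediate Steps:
W = -64 (W = -72 + 8*1 = -72 + 8 = -64)
F(B, a) = (-5 + B)*(4 + a) (F(B, a) = (B - 5)*(a + 4) = (-5 + B)*(4 + a))
P(V) = V²*√(450 + V) (P(V) = √(V - 5*(-20 - 5*5 + 4*(-5) - 5*5))*V² = √(V - 5*(-20 - 25 - 20 - 25))*V² = √(V - 5*(-90))*V² = √(V + 450)*V² = √(450 + V)*V² = V²*√(450 + V))
P(W + 1)*(-58) = ((-64 + 1)²*√(450 + (-64 + 1)))*(-58) = ((-63)²*√(450 - 63))*(-58) = (3969*√387)*(-58) = (3969*(3*√43))*(-58) = (11907*√43)*(-58) = -690606*√43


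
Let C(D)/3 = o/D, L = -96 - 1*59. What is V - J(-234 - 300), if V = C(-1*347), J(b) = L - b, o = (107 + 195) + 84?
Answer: -132671/347 ≈ -382.34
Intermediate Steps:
o = 386 (o = 302 + 84 = 386)
L = -155 (L = -96 - 59 = -155)
J(b) = -155 - b
C(D) = 1158/D (C(D) = 3*(386/D) = 1158/D)
V = -1158/347 (V = 1158/((-1*347)) = 1158/(-347) = 1158*(-1/347) = -1158/347 ≈ -3.3372)
V - J(-234 - 300) = -1158/347 - (-155 - (-234 - 300)) = -1158/347 - (-155 - 1*(-534)) = -1158/347 - (-155 + 534) = -1158/347 - 1*379 = -1158/347 - 379 = -132671/347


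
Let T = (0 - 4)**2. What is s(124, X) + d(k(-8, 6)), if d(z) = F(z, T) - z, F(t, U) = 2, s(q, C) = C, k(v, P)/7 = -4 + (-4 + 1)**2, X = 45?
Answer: 12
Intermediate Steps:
k(v, P) = 35 (k(v, P) = 7*(-4 + (-4 + 1)**2) = 7*(-4 + (-3)**2) = 7*(-4 + 9) = 7*5 = 35)
T = 16 (T = (-4)**2 = 16)
d(z) = 2 - z
s(124, X) + d(k(-8, 6)) = 45 + (2 - 1*35) = 45 + (2 - 35) = 45 - 33 = 12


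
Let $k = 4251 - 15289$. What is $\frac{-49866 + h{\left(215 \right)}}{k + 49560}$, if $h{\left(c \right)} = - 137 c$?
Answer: $- \frac{7211}{3502} \approx -2.0591$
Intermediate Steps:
$k = -11038$
$\frac{-49866 + h{\left(215 \right)}}{k + 49560} = \frac{-49866 - 29455}{-11038 + 49560} = \frac{-49866 - 29455}{38522} = \left(-79321\right) \frac{1}{38522} = - \frac{7211}{3502}$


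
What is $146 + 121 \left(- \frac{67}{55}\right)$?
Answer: $- \frac{7}{5} \approx -1.4$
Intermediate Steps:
$146 + 121 \left(- \frac{67}{55}\right) = 146 - \frac{737}{5} = - \frac{7}{5}$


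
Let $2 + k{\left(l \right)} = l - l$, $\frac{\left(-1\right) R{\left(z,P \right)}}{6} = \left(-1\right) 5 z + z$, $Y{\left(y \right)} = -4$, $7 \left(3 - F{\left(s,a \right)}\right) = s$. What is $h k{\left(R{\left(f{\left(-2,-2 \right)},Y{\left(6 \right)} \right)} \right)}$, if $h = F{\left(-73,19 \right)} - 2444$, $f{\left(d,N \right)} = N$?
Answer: $\frac{34028}{7} \approx 4861.1$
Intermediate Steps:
$F{\left(s,a \right)} = 3 - \frac{s}{7}$
$R{\left(z,P \right)} = 24 z$ ($R{\left(z,P \right)} = - 6 \left(\left(-1\right) 5 z + z\right) = - 6 \left(- 5 z + z\right) = - 6 \left(- 4 z\right) = 24 z$)
$k{\left(l \right)} = -2$ ($k{\left(l \right)} = -2 + \left(l - l\right) = -2 + 0 = -2$)
$h = - \frac{17014}{7}$ ($h = \left(3 - - \frac{73}{7}\right) - 2444 = \left(3 + \frac{73}{7}\right) - 2444 = \frac{94}{7} - 2444 = - \frac{17014}{7} \approx -2430.6$)
$h k{\left(R{\left(f{\left(-2,-2 \right)},Y{\left(6 \right)} \right)} \right)} = \left(- \frac{17014}{7}\right) \left(-2\right) = \frac{34028}{7}$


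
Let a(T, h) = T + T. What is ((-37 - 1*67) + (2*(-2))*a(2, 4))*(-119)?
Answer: 14280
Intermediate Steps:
a(T, h) = 2*T
((-37 - 1*67) + (2*(-2))*a(2, 4))*(-119) = ((-37 - 1*67) + (2*(-2))*(2*2))*(-119) = ((-37 - 67) - 4*4)*(-119) = (-104 - 16)*(-119) = -120*(-119) = 14280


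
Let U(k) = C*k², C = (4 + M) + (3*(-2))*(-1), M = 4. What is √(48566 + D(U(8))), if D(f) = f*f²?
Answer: √719371702 ≈ 26821.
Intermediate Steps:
C = 14 (C = (4 + 4) + (3*(-2))*(-1) = 8 - 6*(-1) = 8 + 6 = 14)
U(k) = 14*k²
D(f) = f³
√(48566 + D(U(8))) = √(48566 + (14*8²)³) = √(48566 + (14*64)³) = √(48566 + 896³) = √(48566 + 719323136) = √719371702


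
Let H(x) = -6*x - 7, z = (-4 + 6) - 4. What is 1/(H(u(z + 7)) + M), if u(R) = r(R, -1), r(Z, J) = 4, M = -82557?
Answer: -1/82588 ≈ -1.2108e-5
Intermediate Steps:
z = -2 (z = 2 - 4 = -2)
u(R) = 4
H(x) = -7 - 6*x
1/(H(u(z + 7)) + M) = 1/((-7 - 6*4) - 82557) = 1/((-7 - 24) - 82557) = 1/(-31 - 82557) = 1/(-82588) = -1/82588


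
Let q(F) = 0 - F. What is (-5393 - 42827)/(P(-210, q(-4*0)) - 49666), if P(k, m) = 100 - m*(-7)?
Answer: 24110/24783 ≈ 0.97284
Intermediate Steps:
q(F) = -F
P(k, m) = 100 + 7*m (P(k, m) = 100 - (-7)*m = 100 + 7*m)
(-5393 - 42827)/(P(-210, q(-4*0)) - 49666) = (-5393 - 42827)/((100 + 7*(-(-4)*0)) - 49666) = -48220/((100 + 7*(-1*0)) - 49666) = -48220/((100 + 7*0) - 49666) = -48220/((100 + 0) - 49666) = -48220/(100 - 49666) = -48220/(-49566) = -48220*(-1/49566) = 24110/24783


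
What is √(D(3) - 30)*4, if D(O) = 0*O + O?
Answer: 12*I*√3 ≈ 20.785*I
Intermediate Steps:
D(O) = O (D(O) = 0 + O = O)
√(D(3) - 30)*4 = √(3 - 30)*4 = √(-27)*4 = (3*I*√3)*4 = 12*I*√3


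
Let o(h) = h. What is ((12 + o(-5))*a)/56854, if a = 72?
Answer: 36/4061 ≈ 0.0088648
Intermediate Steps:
((12 + o(-5))*a)/56854 = ((12 - 5)*72)/56854 = (7*72)*(1/56854) = 504*(1/56854) = 36/4061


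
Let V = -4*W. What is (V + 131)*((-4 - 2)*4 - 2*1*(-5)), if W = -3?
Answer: -2002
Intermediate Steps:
V = 12 (V = -4*(-3) = 12)
(V + 131)*((-4 - 2)*4 - 2*1*(-5)) = (12 + 131)*((-4 - 2)*4 - 2*1*(-5)) = 143*(-6*4 - 2*(-5)) = 143*(-24 + 10) = 143*(-14) = -2002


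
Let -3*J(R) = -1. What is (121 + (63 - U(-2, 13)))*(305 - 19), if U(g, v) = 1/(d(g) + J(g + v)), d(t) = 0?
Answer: 51766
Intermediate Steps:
J(R) = ⅓ (J(R) = -⅓*(-1) = ⅓)
U(g, v) = 3 (U(g, v) = 1/(0 + ⅓) = 1/(⅓) = 3)
(121 + (63 - U(-2, 13)))*(305 - 19) = (121 + (63 - 1*3))*(305 - 19) = (121 + (63 - 3))*286 = (121 + 60)*286 = 181*286 = 51766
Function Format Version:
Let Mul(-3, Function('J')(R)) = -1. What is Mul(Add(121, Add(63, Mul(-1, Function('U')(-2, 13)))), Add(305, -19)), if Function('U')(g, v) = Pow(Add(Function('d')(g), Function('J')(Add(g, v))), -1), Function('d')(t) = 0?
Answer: 51766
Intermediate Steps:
Function('J')(R) = Rational(1, 3) (Function('J')(R) = Mul(Rational(-1, 3), -1) = Rational(1, 3))
Function('U')(g, v) = 3 (Function('U')(g, v) = Pow(Add(0, Rational(1, 3)), -1) = Pow(Rational(1, 3), -1) = 3)
Mul(Add(121, Add(63, Mul(-1, Function('U')(-2, 13)))), Add(305, -19)) = Mul(Add(121, Add(63, Mul(-1, 3))), Add(305, -19)) = Mul(Add(121, Add(63, -3)), 286) = Mul(Add(121, 60), 286) = Mul(181, 286) = 51766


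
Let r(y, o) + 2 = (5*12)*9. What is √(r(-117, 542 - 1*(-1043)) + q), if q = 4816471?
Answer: √4817009 ≈ 2194.8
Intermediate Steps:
r(y, o) = 538 (r(y, o) = -2 + (5*12)*9 = -2 + 60*9 = -2 + 540 = 538)
√(r(-117, 542 - 1*(-1043)) + q) = √(538 + 4816471) = √4817009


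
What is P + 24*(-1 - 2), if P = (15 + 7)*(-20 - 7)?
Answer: -666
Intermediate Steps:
P = -594 (P = 22*(-27) = -594)
P + 24*(-1 - 2) = -594 + 24*(-1 - 2) = -594 + 24*(-3) = -594 - 72 = -666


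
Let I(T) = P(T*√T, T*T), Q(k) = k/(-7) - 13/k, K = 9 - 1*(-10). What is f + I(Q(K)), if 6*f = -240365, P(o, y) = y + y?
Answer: -4249364837/106134 ≈ -40038.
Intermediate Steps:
K = 19 (K = 9 + 10 = 19)
P(o, y) = 2*y
Q(k) = -13/k - k/7 (Q(k) = k*(-⅐) - 13/k = -k/7 - 13/k = -13/k - k/7)
I(T) = 2*T² (I(T) = 2*(T*T) = 2*T²)
f = -240365/6 (f = (⅙)*(-240365) = -240365/6 ≈ -40061.)
f + I(Q(K)) = -240365/6 + 2*(-13/19 - ⅐*19)² = -240365/6 + 2*(-13*1/19 - 19/7)² = -240365/6 + 2*(-13/19 - 19/7)² = -240365/6 + 2*(-452/133)² = -240365/6 + 2*(204304/17689) = -240365/6 + 408608/17689 = -4249364837/106134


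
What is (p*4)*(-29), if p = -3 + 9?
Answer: -696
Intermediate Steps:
p = 6
(p*4)*(-29) = (6*4)*(-29) = 24*(-29) = -696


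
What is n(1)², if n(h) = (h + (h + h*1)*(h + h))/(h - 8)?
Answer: 25/49 ≈ 0.51020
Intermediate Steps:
n(h) = (h + 4*h²)/(-8 + h) (n(h) = (h + (h + h)*(2*h))/(-8 + h) = (h + (2*h)*(2*h))/(-8 + h) = (h + 4*h²)/(-8 + h))
n(1)² = (1*(1 + 4*1)/(-8 + 1))² = (1*(1 + 4)/(-7))² = (1*(-⅐)*5)² = (-5/7)² = 25/49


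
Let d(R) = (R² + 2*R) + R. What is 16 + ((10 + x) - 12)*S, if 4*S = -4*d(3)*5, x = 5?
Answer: -254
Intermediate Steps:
d(R) = R² + 3*R
S = -90 (S = (-12*(3 + 3)*5)/4 = (-12*6*5)/4 = (-4*18*5)/4 = (-72*5)/4 = (¼)*(-360) = -90)
16 + ((10 + x) - 12)*S = 16 + ((10 + 5) - 12)*(-90) = 16 + (15 - 12)*(-90) = 16 + 3*(-90) = 16 - 270 = -254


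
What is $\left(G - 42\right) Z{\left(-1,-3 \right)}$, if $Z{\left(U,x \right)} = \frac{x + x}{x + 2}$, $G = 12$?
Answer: $-180$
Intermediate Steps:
$Z{\left(U,x \right)} = \frac{2 x}{2 + x}$
$\left(G - 42\right) Z{\left(-1,-3 \right)} = \left(12 - 42\right) 2 \left(-3\right) \frac{1}{2 - 3} = - 30 \cdot 2 \left(-3\right) \frac{1}{-1} = - 30 \cdot 2 \left(-3\right) \left(-1\right) = \left(-30\right) 6 = -180$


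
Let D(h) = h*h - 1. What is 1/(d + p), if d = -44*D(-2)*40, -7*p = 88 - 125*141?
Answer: -7/19423 ≈ -0.00036040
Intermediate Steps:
D(h) = -1 + h**2 (D(h) = h**2 - 1 = -1 + h**2)
p = 17537/7 (p = -(88 - 125*141)/7 = -(88 - 17625)/7 = -1/7*(-17537) = 17537/7 ≈ 2505.3)
d = -5280 (d = -44*(-1 + (-2)**2)*40 = -44*(-1 + 4)*40 = -44*3*40 = -132*40 = -5280)
1/(d + p) = 1/(-5280 + 17537/7) = 1/(-19423/7) = -7/19423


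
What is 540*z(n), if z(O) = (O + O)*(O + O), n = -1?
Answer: 2160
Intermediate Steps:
z(O) = 4*O² (z(O) = (2*O)*(2*O) = 4*O²)
540*z(n) = 540*(4*(-1)²) = 540*(4*1) = 540*4 = 2160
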